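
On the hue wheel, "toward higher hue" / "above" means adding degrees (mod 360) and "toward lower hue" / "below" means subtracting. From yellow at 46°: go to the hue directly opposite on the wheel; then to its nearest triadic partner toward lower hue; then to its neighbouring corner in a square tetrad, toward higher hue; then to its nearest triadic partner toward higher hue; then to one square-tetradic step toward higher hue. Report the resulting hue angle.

46°

46 + 180 = 226°   (complement)
226 − 120 = 106°   (triadic ↓)
106 + 90 = 196°   (square ↑)
196 + 120 = 316°   (triadic ↑)
316 + 90 = 406 → 406 − 360 = 46°   (square ↑)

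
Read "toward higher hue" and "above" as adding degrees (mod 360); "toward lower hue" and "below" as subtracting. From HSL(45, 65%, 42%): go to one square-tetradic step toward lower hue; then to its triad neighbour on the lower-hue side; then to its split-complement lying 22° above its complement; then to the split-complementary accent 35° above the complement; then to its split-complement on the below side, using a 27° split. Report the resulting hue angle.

45°

−90° (square ↓): 45 − 90 = -45 → -45 + 360 = 315°
−120° (triadic ↓): 315 − 120 = 195°
+202° (split-comp 22° ↑): 195 + 202 = 397 → 397 − 360 = 37°
+215° (split-comp 35° ↑): 37 + 215 = 252°
+153° (split-comp 27° ↓): 252 + 153 = 405 → 405 − 360 = 45°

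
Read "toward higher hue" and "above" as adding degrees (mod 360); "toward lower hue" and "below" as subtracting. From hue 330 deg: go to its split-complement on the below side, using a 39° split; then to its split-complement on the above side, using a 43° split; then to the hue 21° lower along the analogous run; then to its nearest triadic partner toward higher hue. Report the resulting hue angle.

73°

split-comp 39° ↓ +141°: 330 + 141 = 471 → 471 − 360 = 111°
split-comp 43° ↑ +223°: 111 + 223 = 334°
analog 21° ↓ −21°: 334 − 21 = 313°
triadic ↑ +120°: 313 + 120 = 433 → 433 − 360 = 73°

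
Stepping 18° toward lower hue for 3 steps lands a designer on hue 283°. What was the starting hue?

337°

3 steps of 18° (toward lower hue) give a net shift of −54°.
Start = end − shift: 283 + 54 = 337°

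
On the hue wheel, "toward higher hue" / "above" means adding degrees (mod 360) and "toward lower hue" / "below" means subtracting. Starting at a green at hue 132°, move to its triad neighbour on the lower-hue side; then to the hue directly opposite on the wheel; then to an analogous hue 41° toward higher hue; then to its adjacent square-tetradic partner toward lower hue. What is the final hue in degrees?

143°

−120° (triadic ↓): 132 − 120 = 12°
+180° (complement): 12 + 180 = 192°
+41° (analog 41° ↑): 192 + 41 = 233°
−90° (square ↓): 233 − 90 = 143°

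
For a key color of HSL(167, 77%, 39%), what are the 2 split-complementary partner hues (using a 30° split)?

Complement of 167°: 167 + 180 = 347°
347 − 30 = 317°
347 + 30 = 377 → 377 − 360 = 17°

317° and 17°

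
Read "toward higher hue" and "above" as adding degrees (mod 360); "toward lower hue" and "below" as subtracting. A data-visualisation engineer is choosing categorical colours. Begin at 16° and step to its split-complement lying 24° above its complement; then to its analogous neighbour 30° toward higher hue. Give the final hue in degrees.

16 + 204 = 220°   (split-comp 24° ↑)
220 + 30 = 250°   (analog 30° ↑)

250°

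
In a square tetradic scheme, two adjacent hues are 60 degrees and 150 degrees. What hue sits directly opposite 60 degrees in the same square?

240°

A square tetradic scheme places four hues 90° apart; opposite corners are 180° apart.
60 + 180 = 240°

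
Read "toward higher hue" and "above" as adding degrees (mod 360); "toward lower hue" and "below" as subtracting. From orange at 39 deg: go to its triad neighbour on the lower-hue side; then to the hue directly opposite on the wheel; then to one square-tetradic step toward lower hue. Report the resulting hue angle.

−120° (triadic ↓): 39 − 120 = -81 → -81 + 360 = 279°
+180° (complement): 279 + 180 = 459 → 459 − 360 = 99°
−90° (square ↓): 99 − 90 = 9°

9°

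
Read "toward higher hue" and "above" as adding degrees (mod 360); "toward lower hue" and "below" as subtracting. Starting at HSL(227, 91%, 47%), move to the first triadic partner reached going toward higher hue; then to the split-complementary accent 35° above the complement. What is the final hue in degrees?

202°

+120° (triadic ↑): 227 + 120 = 347°
+215° (split-comp 35° ↑): 347 + 215 = 562 → 562 − 360 = 202°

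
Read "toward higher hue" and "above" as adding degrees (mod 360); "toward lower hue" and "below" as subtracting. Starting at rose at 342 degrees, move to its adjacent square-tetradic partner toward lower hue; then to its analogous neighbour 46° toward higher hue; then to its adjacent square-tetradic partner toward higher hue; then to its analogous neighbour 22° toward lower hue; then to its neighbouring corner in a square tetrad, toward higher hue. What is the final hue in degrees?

96°

342 − 90 = 252°   (square ↓)
252 + 46 = 298°   (analog 46° ↑)
298 + 90 = 388 → 388 − 360 = 28°   (square ↑)
28 − 22 = 6°   (analog 22° ↓)
6 + 90 = 96°   (square ↑)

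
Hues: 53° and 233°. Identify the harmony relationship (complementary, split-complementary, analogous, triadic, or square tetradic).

Sort the hues: 53°, 233°.
Successive gaps around the wheel: 180°, 180°.
Two hues 180° apart are complementary.

complementary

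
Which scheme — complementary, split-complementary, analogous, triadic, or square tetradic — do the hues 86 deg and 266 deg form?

complementary

Sort the hues: 86°, 266°.
Successive gaps around the wheel: 180°, 180°.
Two hues 180° apart are complementary.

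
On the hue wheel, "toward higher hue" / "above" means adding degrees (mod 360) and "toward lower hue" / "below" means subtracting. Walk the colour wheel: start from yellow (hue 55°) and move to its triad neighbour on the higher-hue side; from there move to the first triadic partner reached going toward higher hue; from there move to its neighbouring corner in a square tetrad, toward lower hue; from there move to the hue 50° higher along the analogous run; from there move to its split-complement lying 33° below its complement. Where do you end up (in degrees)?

+120° (triadic ↑): 55 + 120 = 175°
+120° (triadic ↑): 175 + 120 = 295°
−90° (square ↓): 295 − 90 = 205°
+50° (analog 50° ↑): 205 + 50 = 255°
+147° (split-comp 33° ↓): 255 + 147 = 402 → 402 − 360 = 42°

42°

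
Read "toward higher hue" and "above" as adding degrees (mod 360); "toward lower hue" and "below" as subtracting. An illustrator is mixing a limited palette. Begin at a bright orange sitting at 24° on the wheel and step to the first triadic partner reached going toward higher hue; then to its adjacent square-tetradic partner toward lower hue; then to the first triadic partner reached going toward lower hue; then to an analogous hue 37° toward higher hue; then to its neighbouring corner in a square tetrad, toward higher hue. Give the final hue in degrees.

61°

+120° (triadic ↑): 24 + 120 = 144°
−90° (square ↓): 144 − 90 = 54°
−120° (triadic ↓): 54 − 120 = -66 → -66 + 360 = 294°
+37° (analog 37° ↑): 294 + 37 = 331°
+90° (square ↑): 331 + 90 = 421 → 421 − 360 = 61°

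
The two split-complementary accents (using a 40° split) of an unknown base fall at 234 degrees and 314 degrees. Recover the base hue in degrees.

The accents sit 40° either side of the complement, so the complement is their short-arc midpoint on the wheel.
Short-arc midpoint of 234° and 314°: 274°.
Base is 180° from the complement: 274 − 180 = 94°

94°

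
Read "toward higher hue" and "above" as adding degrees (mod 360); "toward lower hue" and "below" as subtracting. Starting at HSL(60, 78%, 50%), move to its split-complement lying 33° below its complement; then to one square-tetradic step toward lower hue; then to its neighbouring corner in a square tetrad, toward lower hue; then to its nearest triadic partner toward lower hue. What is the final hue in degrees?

split-comp 33° ↓ +147°: 60 + 147 = 207°
square ↓ −90°: 207 − 90 = 117°
square ↓ −90°: 117 − 90 = 27°
triadic ↓ −120°: 27 − 120 = -93 → -93 + 360 = 267°

267°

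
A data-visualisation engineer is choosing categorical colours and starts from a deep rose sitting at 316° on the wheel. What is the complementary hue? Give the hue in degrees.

The complement sits 180° across the wheel.
316 + 180 = 496 → 496 − 360 = 136°

136°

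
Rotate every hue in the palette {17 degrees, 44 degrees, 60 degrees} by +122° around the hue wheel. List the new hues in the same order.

139°, 166°, 182°

17 + 122 = 139°
44 + 122 = 166°
60 + 122 = 182°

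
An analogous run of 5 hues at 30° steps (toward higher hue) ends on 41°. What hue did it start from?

4 steps of 30° (toward higher hue) give a net shift of +120°.
Start = end − shift: 41 − 120 = -79 → -79 + 360 = 281°

281°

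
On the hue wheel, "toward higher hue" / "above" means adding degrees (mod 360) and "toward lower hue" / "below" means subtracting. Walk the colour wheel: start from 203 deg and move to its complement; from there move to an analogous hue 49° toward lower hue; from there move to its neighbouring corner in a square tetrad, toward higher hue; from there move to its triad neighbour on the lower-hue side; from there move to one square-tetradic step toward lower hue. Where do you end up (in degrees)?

214°

+180° (complement): 203 + 180 = 383 → 383 − 360 = 23°
−49° (analog 49° ↓): 23 − 49 = -26 → -26 + 360 = 334°
+90° (square ↑): 334 + 90 = 424 → 424 − 360 = 64°
−120° (triadic ↓): 64 − 120 = -56 → -56 + 360 = 304°
−90° (square ↓): 304 − 90 = 214°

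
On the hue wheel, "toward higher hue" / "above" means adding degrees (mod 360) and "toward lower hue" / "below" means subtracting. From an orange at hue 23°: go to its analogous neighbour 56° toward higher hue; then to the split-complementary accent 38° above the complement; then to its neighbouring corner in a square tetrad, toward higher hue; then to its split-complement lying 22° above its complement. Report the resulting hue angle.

analog 56° ↑ +56°: 23 + 56 = 79°
split-comp 38° ↑ +218°: 79 + 218 = 297°
square ↑ +90°: 297 + 90 = 387 → 387 − 360 = 27°
split-comp 22° ↑ +202°: 27 + 202 = 229°

229°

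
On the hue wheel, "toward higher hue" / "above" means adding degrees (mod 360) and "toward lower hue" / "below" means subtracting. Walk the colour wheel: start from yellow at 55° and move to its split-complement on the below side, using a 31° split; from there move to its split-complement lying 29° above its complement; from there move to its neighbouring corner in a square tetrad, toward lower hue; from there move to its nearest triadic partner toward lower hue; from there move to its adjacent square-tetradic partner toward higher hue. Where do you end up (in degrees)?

+149° (split-comp 31° ↓): 55 + 149 = 204°
+209° (split-comp 29° ↑): 204 + 209 = 413 → 413 − 360 = 53°
−90° (square ↓): 53 − 90 = -37 → -37 + 360 = 323°
−120° (triadic ↓): 323 − 120 = 203°
+90° (square ↑): 203 + 90 = 293°

293°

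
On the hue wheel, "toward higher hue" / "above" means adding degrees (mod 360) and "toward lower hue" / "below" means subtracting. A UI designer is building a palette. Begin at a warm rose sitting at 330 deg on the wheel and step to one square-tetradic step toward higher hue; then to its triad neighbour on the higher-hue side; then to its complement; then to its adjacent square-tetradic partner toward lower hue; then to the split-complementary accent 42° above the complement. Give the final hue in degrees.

132°

330 + 90 = 420 → 420 − 360 = 60°   (square ↑)
60 + 120 = 180°   (triadic ↑)
180 + 180 = 360 → 360 − 360 = 0°   (complement)
0 − 90 = -90 → -90 + 360 = 270°   (square ↓)
270 + 222 = 492 → 492 − 360 = 132°   (split-comp 42° ↑)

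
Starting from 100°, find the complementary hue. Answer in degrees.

280°

The complement sits 180° across the wheel.
100 + 180 = 280°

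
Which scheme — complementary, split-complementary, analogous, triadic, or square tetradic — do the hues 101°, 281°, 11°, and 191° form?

square tetradic

Sort the hues: 11°, 101°, 191°, 281°.
Successive gaps around the wheel: 90°, 90°, 90°, 90°.
Four hues every 90° form a square tetradic scheme.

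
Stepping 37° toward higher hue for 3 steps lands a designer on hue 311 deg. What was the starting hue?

3 steps of 37° (toward higher hue) give a net shift of +111°.
Start = end − shift: 311 − 111 = 200°

200°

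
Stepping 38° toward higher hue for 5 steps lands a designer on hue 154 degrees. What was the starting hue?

5 steps of 38° (toward higher hue) give a net shift of +190°.
Start = end − shift: 154 − 190 = -36 → -36 + 360 = 324°

324°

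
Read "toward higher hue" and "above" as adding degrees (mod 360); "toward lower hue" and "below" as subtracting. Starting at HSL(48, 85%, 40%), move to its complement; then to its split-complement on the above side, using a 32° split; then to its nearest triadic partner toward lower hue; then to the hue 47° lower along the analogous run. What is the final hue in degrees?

273°

48 + 180 = 228°   (complement)
228 + 212 = 440 → 440 − 360 = 80°   (split-comp 32° ↑)
80 − 120 = -40 → -40 + 360 = 320°   (triadic ↓)
320 − 47 = 273°   (analog 47° ↓)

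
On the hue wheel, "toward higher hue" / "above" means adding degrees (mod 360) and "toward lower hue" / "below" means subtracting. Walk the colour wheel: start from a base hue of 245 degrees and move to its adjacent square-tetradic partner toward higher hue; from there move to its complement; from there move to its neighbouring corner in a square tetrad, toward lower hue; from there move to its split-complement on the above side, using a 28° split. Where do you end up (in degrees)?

245 + 90 = 335°   (square ↑)
335 + 180 = 515 → 515 − 360 = 155°   (complement)
155 − 90 = 65°   (square ↓)
65 + 208 = 273°   (split-comp 28° ↑)

273°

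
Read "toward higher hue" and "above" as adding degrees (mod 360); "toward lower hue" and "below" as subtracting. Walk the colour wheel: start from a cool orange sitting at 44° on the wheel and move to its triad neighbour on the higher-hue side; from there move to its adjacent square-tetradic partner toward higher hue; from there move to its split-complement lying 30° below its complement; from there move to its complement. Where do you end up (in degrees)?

224°

44 + 120 = 164°   (triadic ↑)
164 + 90 = 254°   (square ↑)
254 + 150 = 404 → 404 − 360 = 44°   (split-comp 30° ↓)
44 + 180 = 224°   (complement)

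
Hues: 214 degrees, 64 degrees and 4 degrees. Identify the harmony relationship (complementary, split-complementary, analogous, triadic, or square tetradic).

Sort the hues: 4°, 64°, 214°.
Successive gaps around the wheel: 60°, 150°, 150°.
Two 150° gaps and one 60° gap — a base hue opposite a pair of accents 30° either side of its complement — is the split-complementary pattern.

split-complementary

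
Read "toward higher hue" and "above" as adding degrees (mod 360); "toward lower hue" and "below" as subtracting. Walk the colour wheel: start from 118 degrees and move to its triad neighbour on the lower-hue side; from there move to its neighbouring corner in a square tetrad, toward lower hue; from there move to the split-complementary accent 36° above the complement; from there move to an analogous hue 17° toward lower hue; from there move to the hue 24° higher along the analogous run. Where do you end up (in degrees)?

−120° (triadic ↓): 118 − 120 = -2 → -2 + 360 = 358°
−90° (square ↓): 358 − 90 = 268°
+216° (split-comp 36° ↑): 268 + 216 = 484 → 484 − 360 = 124°
−17° (analog 17° ↓): 124 − 17 = 107°
+24° (analog 24° ↑): 107 + 24 = 131°

131°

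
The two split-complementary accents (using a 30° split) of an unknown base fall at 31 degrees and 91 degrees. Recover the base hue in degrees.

241°

The accents sit 30° either side of the complement, so the complement is their short-arc midpoint on the wheel.
Short-arc midpoint of 31° and 91°: 61°.
Base is 180° from the complement: 61 − 180 = -119 → -119 + 360 = 241°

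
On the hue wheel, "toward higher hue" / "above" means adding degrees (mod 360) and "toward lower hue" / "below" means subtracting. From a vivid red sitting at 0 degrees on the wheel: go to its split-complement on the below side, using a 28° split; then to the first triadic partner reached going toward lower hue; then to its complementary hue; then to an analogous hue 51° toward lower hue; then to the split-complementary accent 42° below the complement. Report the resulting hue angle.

299°

+152° (split-comp 28° ↓): 0 + 152 = 152°
−120° (triadic ↓): 152 − 120 = 32°
+180° (complement): 32 + 180 = 212°
−51° (analog 51° ↓): 212 − 51 = 161°
+138° (split-comp 42° ↓): 161 + 138 = 299°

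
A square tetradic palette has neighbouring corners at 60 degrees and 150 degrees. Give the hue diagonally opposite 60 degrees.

A square tetradic scheme places four hues 90° apart; opposite corners are 180° apart.
60 + 180 = 240°

240°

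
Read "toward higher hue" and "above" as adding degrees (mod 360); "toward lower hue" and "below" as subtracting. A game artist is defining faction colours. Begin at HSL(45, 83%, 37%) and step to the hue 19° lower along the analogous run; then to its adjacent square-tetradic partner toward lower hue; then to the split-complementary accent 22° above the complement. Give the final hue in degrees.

138°

45 − 19 = 26°   (analog 19° ↓)
26 − 90 = -64 → -64 + 360 = 296°   (square ↓)
296 + 202 = 498 → 498 − 360 = 138°   (split-comp 22° ↑)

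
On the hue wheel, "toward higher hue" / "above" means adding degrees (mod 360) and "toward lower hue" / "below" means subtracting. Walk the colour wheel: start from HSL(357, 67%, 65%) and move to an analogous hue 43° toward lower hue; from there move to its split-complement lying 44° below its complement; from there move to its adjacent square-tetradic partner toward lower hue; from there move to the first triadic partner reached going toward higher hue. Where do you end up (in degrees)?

357 − 43 = 314°   (analog 43° ↓)
314 + 136 = 450 → 450 − 360 = 90°   (split-comp 44° ↓)
90 − 90 = 0°   (square ↓)
0 + 120 = 120°   (triadic ↑)

120°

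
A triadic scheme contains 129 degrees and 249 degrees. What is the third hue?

9°

A triad spaces three hues 120° apart.
The full set is {9°, 129°, 249°}.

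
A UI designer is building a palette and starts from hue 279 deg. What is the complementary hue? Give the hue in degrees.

The complement sits 180° across the wheel.
279 + 180 = 459 → 459 − 360 = 99°

99°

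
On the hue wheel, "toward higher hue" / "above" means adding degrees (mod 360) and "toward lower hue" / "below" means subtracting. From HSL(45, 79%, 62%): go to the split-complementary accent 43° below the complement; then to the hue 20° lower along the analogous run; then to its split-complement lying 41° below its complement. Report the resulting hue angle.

301°

split-comp 43° ↓ +137°: 45 + 137 = 182°
analog 20° ↓ −20°: 182 − 20 = 162°
split-comp 41° ↓ +139°: 162 + 139 = 301°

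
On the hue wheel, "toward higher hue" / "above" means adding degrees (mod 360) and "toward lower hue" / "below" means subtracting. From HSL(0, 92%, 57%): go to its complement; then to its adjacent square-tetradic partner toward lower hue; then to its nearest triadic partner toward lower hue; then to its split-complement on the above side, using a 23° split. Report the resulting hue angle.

0 + 180 = 180°   (complement)
180 − 90 = 90°   (square ↓)
90 − 120 = -30 → -30 + 360 = 330°   (triadic ↓)
330 + 203 = 533 → 533 − 360 = 173°   (split-comp 23° ↑)

173°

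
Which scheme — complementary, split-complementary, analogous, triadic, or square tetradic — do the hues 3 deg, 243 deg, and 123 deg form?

triadic

Sort the hues: 3°, 123°, 243°.
Successive gaps around the wheel: 120°, 120°, 120°.
Three hues equally spaced 120° apart form a triad.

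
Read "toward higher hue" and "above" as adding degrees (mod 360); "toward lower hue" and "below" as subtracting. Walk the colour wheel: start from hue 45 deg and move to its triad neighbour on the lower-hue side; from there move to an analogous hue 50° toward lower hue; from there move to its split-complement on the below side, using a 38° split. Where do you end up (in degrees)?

17°

triadic ↓ −120°: 45 − 120 = -75 → -75 + 360 = 285°
analog 50° ↓ −50°: 285 − 50 = 235°
split-comp 38° ↓ +142°: 235 + 142 = 377 → 377 − 360 = 17°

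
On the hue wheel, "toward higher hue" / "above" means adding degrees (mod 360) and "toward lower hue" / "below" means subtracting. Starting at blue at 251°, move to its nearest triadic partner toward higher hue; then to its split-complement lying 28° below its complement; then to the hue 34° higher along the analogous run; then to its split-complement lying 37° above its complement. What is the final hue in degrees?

54°

+120° (triadic ↑): 251 + 120 = 371 → 371 − 360 = 11°
+152° (split-comp 28° ↓): 11 + 152 = 163°
+34° (analog 34° ↑): 163 + 34 = 197°
+217° (split-comp 37° ↑): 197 + 217 = 414 → 414 − 360 = 54°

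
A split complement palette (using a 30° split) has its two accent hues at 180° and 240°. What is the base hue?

30°

The accents sit 30° either side of the complement, so the complement is their short-arc midpoint on the wheel.
Short-arc midpoint of 180° and 240°: 210°.
Base is 180° from the complement: 210 − 180 = 30°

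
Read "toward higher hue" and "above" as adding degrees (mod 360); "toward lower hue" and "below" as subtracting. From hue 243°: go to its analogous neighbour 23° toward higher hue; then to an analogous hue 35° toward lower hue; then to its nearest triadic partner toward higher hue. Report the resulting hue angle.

analog 23° ↑ +23°: 243 + 23 = 266°
analog 35° ↓ −35°: 266 − 35 = 231°
triadic ↑ +120°: 231 + 120 = 351°

351°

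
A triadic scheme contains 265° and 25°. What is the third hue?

A triad spaces three hues 120° apart.
The full set is {25°, 145°, 265°}.

145°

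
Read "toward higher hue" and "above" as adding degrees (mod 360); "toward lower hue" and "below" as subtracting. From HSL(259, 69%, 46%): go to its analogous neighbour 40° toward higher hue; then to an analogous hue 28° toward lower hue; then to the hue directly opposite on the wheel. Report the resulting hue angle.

91°

+40° (analog 40° ↑): 259 + 40 = 299°
−28° (analog 28° ↓): 299 − 28 = 271°
+180° (complement): 271 + 180 = 451 → 451 − 360 = 91°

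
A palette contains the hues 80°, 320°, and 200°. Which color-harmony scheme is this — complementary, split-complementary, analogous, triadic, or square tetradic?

Sort the hues: 80°, 200°, 320°.
Successive gaps around the wheel: 120°, 120°, 120°.
Three hues equally spaced 120° apart form a triad.

triadic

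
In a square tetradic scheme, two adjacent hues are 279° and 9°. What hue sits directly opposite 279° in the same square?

A square tetradic scheme places four hues 90° apart; opposite corners are 180° apart.
279 + 180 = 459 → 459 − 360 = 99°

99°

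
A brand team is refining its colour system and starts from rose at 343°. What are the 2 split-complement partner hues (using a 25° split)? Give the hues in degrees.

138° and 188°

Split-complementary hues sit 25° either side of the complement.
Complement of 343°: 343 + 180 = 523 → 523 − 360 = 163°
163 − 25 = 138°
163 + 25 = 188°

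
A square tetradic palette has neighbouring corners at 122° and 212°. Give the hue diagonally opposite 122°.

302°

A square tetradic scheme places four hues 90° apart; opposite corners are 180° apart.
122 + 180 = 302°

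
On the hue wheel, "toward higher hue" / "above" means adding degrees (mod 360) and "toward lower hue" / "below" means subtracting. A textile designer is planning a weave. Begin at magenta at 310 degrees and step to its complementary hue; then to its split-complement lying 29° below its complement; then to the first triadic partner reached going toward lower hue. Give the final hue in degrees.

complement +180°: 310 + 180 = 490 → 490 − 360 = 130°
split-comp 29° ↓ +151°: 130 + 151 = 281°
triadic ↓ −120°: 281 − 120 = 161°

161°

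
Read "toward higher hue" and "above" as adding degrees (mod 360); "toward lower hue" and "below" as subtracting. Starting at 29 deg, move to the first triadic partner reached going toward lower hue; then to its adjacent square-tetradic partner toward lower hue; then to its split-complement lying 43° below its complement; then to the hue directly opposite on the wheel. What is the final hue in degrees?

136°

triadic ↓ −120°: 29 − 120 = -91 → -91 + 360 = 269°
square ↓ −90°: 269 − 90 = 179°
split-comp 43° ↓ +137°: 179 + 137 = 316°
complement +180°: 316 + 180 = 496 → 496 − 360 = 136°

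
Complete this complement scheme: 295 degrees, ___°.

115°

The complement sits 180° across the wheel.
The full set through 295° is {115°, 295°}.
Given {295°}, the missing hue is 115°.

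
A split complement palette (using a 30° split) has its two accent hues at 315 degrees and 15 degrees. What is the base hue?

165°

The accents sit 30° either side of the complement, so the complement is their short-arc midpoint on the wheel.
Short-arc midpoint of 315° and 15°: 345°.
Base is 180° from the complement: 345 − 180 = 165°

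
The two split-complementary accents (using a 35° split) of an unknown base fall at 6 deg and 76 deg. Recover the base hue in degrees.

The accents sit 35° either side of the complement, so the complement is their short-arc midpoint on the wheel.
Short-arc midpoint of 6° and 76°: 41°.
Base is 180° from the complement: 41 − 180 = -139 → -139 + 360 = 221°

221°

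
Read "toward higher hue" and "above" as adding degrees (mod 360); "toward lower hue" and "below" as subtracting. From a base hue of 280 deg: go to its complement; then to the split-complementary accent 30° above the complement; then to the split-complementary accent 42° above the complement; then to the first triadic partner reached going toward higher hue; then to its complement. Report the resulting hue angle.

112°

280 + 180 = 460 → 460 − 360 = 100°   (complement)
100 + 210 = 310°   (split-comp 30° ↑)
310 + 222 = 532 → 532 − 360 = 172°   (split-comp 42° ↑)
172 + 120 = 292°   (triadic ↑)
292 + 180 = 472 → 472 − 360 = 112°   (complement)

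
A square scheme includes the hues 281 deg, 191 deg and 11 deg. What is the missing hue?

101°

A square tetradic scheme places four hues every 90°.
The full set through 11° is {11°, 101°, 191°, 281°}.
Given {11°, 191°, 281°}, the missing hue is 101°.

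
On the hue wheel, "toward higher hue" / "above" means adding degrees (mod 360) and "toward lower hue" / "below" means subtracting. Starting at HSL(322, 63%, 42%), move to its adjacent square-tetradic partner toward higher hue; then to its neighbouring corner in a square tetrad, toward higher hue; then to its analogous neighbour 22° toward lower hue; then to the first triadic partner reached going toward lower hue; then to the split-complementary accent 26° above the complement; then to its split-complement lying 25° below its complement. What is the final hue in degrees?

322 + 90 = 412 → 412 − 360 = 52°   (square ↑)
52 + 90 = 142°   (square ↑)
142 − 22 = 120°   (analog 22° ↓)
120 − 120 = 0°   (triadic ↓)
0 + 206 = 206°   (split-comp 26° ↑)
206 + 155 = 361 → 361 − 360 = 1°   (split-comp 25° ↓)

1°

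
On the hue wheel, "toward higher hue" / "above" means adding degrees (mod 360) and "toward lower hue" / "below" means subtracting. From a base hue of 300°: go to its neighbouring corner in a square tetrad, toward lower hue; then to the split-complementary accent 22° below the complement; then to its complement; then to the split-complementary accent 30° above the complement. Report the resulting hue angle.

300 − 90 = 210°   (square ↓)
210 + 158 = 368 → 368 − 360 = 8°   (split-comp 22° ↓)
8 + 180 = 188°   (complement)
188 + 210 = 398 → 398 − 360 = 38°   (split-comp 30° ↑)

38°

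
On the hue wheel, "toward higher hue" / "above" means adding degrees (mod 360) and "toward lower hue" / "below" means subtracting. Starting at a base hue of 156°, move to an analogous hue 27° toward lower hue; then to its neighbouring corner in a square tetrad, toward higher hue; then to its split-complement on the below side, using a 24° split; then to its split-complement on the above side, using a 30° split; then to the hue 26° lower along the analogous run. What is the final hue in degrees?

199°

−27° (analog 27° ↓): 156 − 27 = 129°
+90° (square ↑): 129 + 90 = 219°
+156° (split-comp 24° ↓): 219 + 156 = 375 → 375 − 360 = 15°
+210° (split-comp 30° ↑): 15 + 210 = 225°
−26° (analog 26° ↓): 225 − 26 = 199°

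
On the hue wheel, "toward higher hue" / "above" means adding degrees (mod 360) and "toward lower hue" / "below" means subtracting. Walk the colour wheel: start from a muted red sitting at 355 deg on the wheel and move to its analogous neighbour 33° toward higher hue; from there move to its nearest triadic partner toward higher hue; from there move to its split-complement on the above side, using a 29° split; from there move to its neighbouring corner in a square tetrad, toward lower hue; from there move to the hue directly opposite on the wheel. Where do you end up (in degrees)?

+33° (analog 33° ↑): 355 + 33 = 388 → 388 − 360 = 28°
+120° (triadic ↑): 28 + 120 = 148°
+209° (split-comp 29° ↑): 148 + 209 = 357°
−90° (square ↓): 357 − 90 = 267°
+180° (complement): 267 + 180 = 447 → 447 − 360 = 87°

87°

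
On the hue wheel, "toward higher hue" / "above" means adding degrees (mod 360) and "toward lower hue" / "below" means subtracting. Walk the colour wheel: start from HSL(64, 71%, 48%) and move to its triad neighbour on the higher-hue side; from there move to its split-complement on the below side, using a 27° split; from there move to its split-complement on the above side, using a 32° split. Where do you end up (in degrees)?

189°

64 + 120 = 184°   (triadic ↑)
184 + 153 = 337°   (split-comp 27° ↓)
337 + 212 = 549 → 549 − 360 = 189°   (split-comp 32° ↑)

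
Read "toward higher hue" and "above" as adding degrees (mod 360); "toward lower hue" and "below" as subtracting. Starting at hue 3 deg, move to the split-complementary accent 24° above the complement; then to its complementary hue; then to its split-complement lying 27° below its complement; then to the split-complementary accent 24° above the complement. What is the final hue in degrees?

3 + 204 = 207°   (split-comp 24° ↑)
207 + 180 = 387 → 387 − 360 = 27°   (complement)
27 + 153 = 180°   (split-comp 27° ↓)
180 + 204 = 384 → 384 − 360 = 24°   (split-comp 24° ↑)

24°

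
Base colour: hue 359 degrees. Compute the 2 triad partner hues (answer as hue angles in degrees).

359 + 120 = 479 → 479 − 360 = 119°
359 + 240 = 599 → 599 − 360 = 239°

119° and 239°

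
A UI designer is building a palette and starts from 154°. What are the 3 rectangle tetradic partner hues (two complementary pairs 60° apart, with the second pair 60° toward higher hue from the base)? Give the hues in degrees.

A rectangular tetradic uses two complementary pairs 60° apart: offsets 0°, 60°, 180°, 240°.
154 + 60 = 214°
154 + 180 = 334°
154 + 240 = 394 → 394 − 360 = 34°

214°, 334° and 34°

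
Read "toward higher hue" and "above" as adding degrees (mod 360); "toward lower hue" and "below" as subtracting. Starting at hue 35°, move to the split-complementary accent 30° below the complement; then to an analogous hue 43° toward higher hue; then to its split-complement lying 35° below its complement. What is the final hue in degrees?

split-comp 30° ↓ +150°: 35 + 150 = 185°
analog 43° ↑ +43°: 185 + 43 = 228°
split-comp 35° ↓ +145°: 228 + 145 = 373 → 373 − 360 = 13°

13°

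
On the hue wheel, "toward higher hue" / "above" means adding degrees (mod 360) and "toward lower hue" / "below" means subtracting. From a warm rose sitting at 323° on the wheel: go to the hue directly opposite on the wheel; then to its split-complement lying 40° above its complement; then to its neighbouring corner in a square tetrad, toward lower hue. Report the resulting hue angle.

273°

323 + 180 = 503 → 503 − 360 = 143°   (complement)
143 + 220 = 363 → 363 − 360 = 3°   (split-comp 40° ↑)
3 − 90 = -87 → -87 + 360 = 273°   (square ↓)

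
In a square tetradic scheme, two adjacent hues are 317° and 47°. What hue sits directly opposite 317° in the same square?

137°

A square tetradic scheme places four hues 90° apart; opposite corners are 180° apart.
317 + 180 = 497 → 497 − 360 = 137°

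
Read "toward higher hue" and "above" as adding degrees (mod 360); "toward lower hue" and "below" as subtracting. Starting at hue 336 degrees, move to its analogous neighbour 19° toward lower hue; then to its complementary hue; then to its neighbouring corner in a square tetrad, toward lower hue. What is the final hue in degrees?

47°

336 − 19 = 317°   (analog 19° ↓)
317 + 180 = 497 → 497 − 360 = 137°   (complement)
137 − 90 = 47°   (square ↓)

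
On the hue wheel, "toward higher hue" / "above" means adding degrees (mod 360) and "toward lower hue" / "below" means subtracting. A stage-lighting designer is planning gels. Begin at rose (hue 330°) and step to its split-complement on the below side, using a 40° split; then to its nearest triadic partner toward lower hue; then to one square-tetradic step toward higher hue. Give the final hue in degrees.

+140° (split-comp 40° ↓): 330 + 140 = 470 → 470 − 360 = 110°
−120° (triadic ↓): 110 − 120 = -10 → -10 + 360 = 350°
+90° (square ↑): 350 + 90 = 440 → 440 − 360 = 80°

80°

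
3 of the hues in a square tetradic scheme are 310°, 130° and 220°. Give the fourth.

40°

A square tetradic scheme places four hues every 90°.
The full set through 130° is {40°, 130°, 220°, 310°}.
Given {130°, 220°, 310°}, the missing hue is 40°.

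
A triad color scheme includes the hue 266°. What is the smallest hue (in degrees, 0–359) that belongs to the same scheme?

A triad places three hues 120° apart.
The full set through 266° is {26°, 146°, 266°}.

26°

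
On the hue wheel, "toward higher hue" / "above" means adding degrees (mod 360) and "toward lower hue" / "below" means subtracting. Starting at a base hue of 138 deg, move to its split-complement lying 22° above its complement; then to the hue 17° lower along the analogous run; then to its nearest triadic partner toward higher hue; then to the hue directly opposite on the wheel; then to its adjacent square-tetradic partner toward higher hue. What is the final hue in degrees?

353°

+202° (split-comp 22° ↑): 138 + 202 = 340°
−17° (analog 17° ↓): 340 − 17 = 323°
+120° (triadic ↑): 323 + 120 = 443 → 443 − 360 = 83°
+180° (complement): 83 + 180 = 263°
+90° (square ↑): 263 + 90 = 353°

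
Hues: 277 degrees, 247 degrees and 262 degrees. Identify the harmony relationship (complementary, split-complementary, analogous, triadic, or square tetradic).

analogous

Sort the hues: 247°, 262°, 277°.
Successive gaps around the wheel: 15°, 15°, 330°.
A run of hues at equal small steps (15°) with one large closing gap is an analogous group.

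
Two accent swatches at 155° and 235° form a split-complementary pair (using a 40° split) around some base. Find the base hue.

The accents sit 40° either side of the complement, so the complement is their short-arc midpoint on the wheel.
Short-arc midpoint of 155° and 235°: 195°.
Base is 180° from the complement: 195 − 180 = 15°

15°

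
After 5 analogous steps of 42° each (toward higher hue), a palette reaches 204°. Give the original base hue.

5 steps of 42° (toward higher hue) give a net shift of +210°.
Start = end − shift: 204 − 210 = -6 → -6 + 360 = 354°

354°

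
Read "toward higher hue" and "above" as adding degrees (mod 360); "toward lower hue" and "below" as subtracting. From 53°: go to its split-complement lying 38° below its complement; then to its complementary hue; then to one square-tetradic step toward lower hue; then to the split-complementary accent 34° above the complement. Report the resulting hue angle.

139°

split-comp 38° ↓ +142°: 53 + 142 = 195°
complement +180°: 195 + 180 = 375 → 375 − 360 = 15°
square ↓ −90°: 15 − 90 = -75 → -75 + 360 = 285°
split-comp 34° ↑ +214°: 285 + 214 = 499 → 499 − 360 = 139°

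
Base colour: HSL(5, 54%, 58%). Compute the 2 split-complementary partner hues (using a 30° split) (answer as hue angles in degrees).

155° and 215°

Split-complementary hues sit 30° either side of the complement.
Complement of 5°: 5 + 180 = 185°
185 − 30 = 155°
185 + 30 = 215°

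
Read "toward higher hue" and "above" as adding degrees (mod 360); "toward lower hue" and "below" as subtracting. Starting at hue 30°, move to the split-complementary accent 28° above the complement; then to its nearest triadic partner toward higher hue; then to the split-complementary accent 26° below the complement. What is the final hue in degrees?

split-comp 28° ↑ +208°: 30 + 208 = 238°
triadic ↑ +120°: 238 + 120 = 358°
split-comp 26° ↓ +154°: 358 + 154 = 512 → 512 − 360 = 152°

152°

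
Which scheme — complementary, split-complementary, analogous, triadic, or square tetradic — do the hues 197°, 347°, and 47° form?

Sort the hues: 47°, 197°, 347°.
Successive gaps around the wheel: 150°, 150°, 60°.
Two 150° gaps and one 60° gap — a base hue opposite a pair of accents 30° either side of its complement — is the split-complementary pattern.

split-complementary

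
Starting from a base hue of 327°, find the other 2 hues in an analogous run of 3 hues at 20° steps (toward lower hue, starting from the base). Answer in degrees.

327 − 20 = 307°
327 − 40 = 287°

307° and 287°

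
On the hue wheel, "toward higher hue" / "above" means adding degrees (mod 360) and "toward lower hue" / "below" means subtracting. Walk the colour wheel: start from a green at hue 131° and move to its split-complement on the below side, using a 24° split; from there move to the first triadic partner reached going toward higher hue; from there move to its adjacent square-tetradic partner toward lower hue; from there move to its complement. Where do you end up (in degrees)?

131 + 156 = 287°   (split-comp 24° ↓)
287 + 120 = 407 → 407 − 360 = 47°   (triadic ↑)
47 − 90 = -43 → -43 + 360 = 317°   (square ↓)
317 + 180 = 497 → 497 − 360 = 137°   (complement)

137°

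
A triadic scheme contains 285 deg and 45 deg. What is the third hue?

165°

A triad spaces three hues 120° apart.
The full set is {45°, 165°, 285°}.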